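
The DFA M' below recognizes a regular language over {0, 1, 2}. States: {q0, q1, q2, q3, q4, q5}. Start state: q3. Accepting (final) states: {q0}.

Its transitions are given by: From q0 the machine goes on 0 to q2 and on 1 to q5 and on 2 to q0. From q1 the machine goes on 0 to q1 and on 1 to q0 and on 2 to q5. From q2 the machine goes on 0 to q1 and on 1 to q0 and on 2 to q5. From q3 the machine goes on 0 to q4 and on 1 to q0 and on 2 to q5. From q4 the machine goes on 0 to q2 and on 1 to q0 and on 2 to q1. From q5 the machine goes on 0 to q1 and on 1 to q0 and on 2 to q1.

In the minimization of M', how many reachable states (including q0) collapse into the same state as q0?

Start with accepting vs non-accepting: {q0} | {q1,q2,q3,q4,q5}.
No further refinement is possible. Final partition (2 blocks): {q0} | {q1,q2,q3,q4,q5}.
State q0 belongs to the block {q0}, which has 1 states.

1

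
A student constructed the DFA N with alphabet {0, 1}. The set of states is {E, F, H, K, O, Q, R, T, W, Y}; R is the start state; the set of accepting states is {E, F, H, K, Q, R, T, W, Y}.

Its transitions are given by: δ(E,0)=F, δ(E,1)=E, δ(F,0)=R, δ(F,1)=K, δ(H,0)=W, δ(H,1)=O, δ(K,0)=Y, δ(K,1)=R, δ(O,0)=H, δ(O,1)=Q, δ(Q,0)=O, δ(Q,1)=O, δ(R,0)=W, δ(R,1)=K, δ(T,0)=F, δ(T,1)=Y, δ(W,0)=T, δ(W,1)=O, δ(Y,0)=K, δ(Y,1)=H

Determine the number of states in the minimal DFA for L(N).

First remove the unreachable states {E}; 9 states remain.
P0 = {F,H,K,Q,R,T,W,Y} | {O}.
Refine {F,H,K,Q,R,T,W,Y} on symbol 0: members go to different blocks, giving {F,H,K,R,T,W,Y} and {Q}.
Refine {F,H,K,R,T,W,Y} on symbol 1: members go to different blocks, giving {F,K,R,T,Y} and {H,W}.
Split {F,K,R,T,Y} by δ(·,0) → {F,K,T,Y} and {R}.
Split {F,K,T,Y} by δ(·,0) → {K,T,Y} and {F}.
On input 0, block {K,T,Y} splits into {K,Y} and {T}.
On input 1, block {K,Y} splits into {K} and {Y}.
On input 0, block {H,W} splits into {W} and {H}.
Stable partition: {K} | {O} | {Q} | {W} | {R} | {F} | {T} | {Y} | {H} — 9 equivalence classes.

9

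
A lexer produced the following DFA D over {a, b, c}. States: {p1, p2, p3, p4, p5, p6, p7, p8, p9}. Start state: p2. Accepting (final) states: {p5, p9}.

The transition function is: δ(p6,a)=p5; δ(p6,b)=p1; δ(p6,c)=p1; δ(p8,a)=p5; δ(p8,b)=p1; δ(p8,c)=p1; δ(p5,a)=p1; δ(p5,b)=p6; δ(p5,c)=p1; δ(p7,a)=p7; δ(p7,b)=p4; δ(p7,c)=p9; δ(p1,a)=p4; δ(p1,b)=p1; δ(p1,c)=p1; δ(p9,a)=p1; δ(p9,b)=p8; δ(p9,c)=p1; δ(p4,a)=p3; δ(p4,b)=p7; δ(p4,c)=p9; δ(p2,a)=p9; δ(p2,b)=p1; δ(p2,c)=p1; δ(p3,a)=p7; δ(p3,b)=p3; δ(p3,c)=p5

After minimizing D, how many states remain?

4

P0 = {p5,p9} | {p1,p2,p3,p4,p6,p7,p8}.
Split {p1,p2,p3,p4,p6,p7,p8} by δ(·,a) → {p1,p3,p4,p7} and {p2,p6,p8}.
Refine {p1,p3,p4,p7} on symbol c: members go to different blocks, giving {p3,p4,p7} and {p1}.
No further refinement is possible. Final partition (4 blocks): {p5,p9} | {p3,p4,p7} | {p2,p6,p8} | {p1}.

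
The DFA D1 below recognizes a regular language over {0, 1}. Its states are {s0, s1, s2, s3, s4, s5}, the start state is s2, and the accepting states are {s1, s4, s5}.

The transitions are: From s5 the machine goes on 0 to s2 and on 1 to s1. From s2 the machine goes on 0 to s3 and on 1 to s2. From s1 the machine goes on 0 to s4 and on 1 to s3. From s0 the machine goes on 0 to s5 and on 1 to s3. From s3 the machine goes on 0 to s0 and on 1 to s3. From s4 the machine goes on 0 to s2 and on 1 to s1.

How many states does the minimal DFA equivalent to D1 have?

5

Every state is reachable, so we keep all 6.
P0 = {s1,s4,s5} | {s0,s2,s3}.
Split {s1,s4,s5} by δ(·,0) → {s4,s5} and {s1}.
Split {s0,s2,s3} by δ(·,0) → {s2,s3} and {s0}.
Refine {s2,s3} on symbol 0: members go to different blocks, giving {s2} and {s3}.
The partition is now stable with 5 blocks: {s4,s5} | {s2} | {s1} | {s0} | {s3}.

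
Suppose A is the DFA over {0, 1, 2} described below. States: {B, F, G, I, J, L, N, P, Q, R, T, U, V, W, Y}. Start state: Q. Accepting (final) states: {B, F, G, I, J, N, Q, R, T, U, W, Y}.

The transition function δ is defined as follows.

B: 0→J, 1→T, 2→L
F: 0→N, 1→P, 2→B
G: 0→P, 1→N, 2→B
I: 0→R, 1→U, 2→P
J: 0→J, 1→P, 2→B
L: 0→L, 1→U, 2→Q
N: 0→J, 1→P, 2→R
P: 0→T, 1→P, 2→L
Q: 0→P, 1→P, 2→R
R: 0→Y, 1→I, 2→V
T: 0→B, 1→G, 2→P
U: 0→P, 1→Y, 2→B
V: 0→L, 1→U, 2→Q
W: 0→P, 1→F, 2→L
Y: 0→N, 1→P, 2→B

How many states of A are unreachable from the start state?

2

BFS from Q reaches {B, G, I, J, L, N, P, Q, R, T, U, V, Y}; the 2 state(s) F, W are never visited.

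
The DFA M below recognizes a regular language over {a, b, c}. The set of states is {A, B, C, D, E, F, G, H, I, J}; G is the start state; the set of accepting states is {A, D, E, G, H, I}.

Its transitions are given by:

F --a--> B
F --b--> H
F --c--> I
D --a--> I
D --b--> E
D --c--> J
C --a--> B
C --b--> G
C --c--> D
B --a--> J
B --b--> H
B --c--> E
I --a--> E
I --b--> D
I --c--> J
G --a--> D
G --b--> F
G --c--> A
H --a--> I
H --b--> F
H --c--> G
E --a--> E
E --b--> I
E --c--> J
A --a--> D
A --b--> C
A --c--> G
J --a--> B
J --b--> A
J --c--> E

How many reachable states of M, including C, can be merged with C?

4

Every state is reachable, so we keep all 10.
Start with accepting vs non-accepting: {A,D,E,G,H,I} | {B,C,F,J}.
Refine {A,D,E,G,H,I} on symbol b: members go to different blocks, giving {A,G,H} and {D,E,I}.
The partition is now stable with 3 blocks: {A,G,H} | {B,C,F,J} | {D,E,I}.
The equivalence class containing C is {B,C,F,J}, of size 4.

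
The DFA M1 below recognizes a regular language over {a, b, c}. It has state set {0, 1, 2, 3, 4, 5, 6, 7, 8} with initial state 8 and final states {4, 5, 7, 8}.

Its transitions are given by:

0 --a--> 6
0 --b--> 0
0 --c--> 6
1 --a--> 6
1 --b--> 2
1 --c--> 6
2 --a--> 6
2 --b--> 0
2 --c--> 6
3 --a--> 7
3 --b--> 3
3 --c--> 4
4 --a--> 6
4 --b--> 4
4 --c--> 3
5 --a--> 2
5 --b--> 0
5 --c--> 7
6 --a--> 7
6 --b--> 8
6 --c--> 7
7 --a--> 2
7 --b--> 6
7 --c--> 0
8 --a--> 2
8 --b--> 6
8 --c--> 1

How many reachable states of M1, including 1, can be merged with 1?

States {3,4,5} cannot be reached from the start state, so discard them.
P0 = {7,8} | {0,1,2,6}.
On input a, block {0,1,2,6} splits into {0,1,2} and {6}.
The partition is now stable with 3 blocks: {7,8} | {0,1,2} | {6}.
State 1 belongs to the block {0,1,2}, which has 3 states.

3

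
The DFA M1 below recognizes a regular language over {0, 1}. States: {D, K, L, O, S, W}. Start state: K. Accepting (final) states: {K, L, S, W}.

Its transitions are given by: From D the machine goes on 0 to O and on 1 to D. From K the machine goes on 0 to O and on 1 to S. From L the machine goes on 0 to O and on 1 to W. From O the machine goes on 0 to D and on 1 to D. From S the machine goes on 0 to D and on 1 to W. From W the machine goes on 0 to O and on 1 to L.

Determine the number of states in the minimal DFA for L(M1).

2

All states are reachable from the start state.
Initial partition by acceptance: {K,L,S,W} | {D,O}.
Stable partition: {K,L,S,W} | {D,O} — 2 equivalence classes.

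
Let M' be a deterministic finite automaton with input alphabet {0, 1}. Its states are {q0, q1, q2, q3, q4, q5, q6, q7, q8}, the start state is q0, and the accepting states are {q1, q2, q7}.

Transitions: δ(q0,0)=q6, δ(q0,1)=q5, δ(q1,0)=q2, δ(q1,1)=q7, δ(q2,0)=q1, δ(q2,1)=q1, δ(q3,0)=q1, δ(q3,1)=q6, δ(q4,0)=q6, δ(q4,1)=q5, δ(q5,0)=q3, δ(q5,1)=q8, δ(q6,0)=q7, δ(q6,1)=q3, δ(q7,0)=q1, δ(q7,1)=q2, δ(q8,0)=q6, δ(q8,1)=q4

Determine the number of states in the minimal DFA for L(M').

Every state is reachable, so we keep all 9.
Start with accepting vs non-accepting: {q1,q2,q7} | {q0,q3,q4,q5,q6,q8}.
On input 0, block {q0,q3,q4,q5,q6,q8} splits into {q0,q4,q5,q8} and {q3,q6}.
Stable partition: {q1,q2,q7} | {q0,q4,q5,q8} | {q3,q6} — 3 equivalence classes.

3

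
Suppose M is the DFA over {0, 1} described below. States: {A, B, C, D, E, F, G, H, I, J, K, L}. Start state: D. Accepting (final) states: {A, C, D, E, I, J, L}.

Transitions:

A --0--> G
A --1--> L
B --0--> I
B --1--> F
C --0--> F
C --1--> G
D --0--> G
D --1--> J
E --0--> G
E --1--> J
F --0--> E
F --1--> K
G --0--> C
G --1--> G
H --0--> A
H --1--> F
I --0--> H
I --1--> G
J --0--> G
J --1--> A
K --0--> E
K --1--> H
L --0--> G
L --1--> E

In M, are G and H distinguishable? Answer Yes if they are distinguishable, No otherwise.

States {B,I} cannot be reached from the start state, so discard them.
Start with accepting vs non-accepting: {A,C,D,E,J,L} | {F,G,H,K}.
On input 1, block {A,C,D,E,J,L} splits into {A,D,E,J,L} and {C}.
Refine {F,G,H,K} on symbol 0: members go to different blocks, giving {F,H,K} and {G}.
The partition is now stable with 4 blocks: {A,D,E,J,L} | {F,H,K} | {C} | {G}.
G and H end up in different blocks, so they are distinguishable. For instance, the string '01' is accepted from only H.

Yes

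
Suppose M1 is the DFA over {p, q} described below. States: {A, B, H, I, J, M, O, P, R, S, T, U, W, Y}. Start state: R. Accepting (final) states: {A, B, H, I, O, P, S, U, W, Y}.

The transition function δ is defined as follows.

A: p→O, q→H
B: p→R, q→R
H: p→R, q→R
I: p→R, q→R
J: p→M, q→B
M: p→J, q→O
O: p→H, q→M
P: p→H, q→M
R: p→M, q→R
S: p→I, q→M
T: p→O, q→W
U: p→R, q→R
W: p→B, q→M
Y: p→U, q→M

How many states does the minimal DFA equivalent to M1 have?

5

States {A,I,P,S,T,U,W,Y} cannot be reached from the start state, so discard them.
Start with accepting vs non-accepting: {B,H,O} | {J,M,R}.
Refine {B,H,O} on symbol p: members go to different blocks, giving {B,H} and {O}.
Split {J,M,R} by δ(·,q) → {J} and {R} and {M}.
The partition is now stable with 5 blocks: {B,H} | {J} | {O} | {R} | {M}.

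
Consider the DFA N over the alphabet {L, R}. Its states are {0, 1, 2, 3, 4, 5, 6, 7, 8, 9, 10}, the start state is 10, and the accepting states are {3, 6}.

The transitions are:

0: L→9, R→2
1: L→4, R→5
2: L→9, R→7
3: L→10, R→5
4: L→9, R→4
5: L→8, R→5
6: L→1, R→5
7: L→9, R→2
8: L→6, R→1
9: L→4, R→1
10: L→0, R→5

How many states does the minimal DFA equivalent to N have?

6

Reachable states from the start: {0,1,2,4,5,6,7,8,9,10}. Unreachable: {3} — drop them.
Initial partition by acceptance: {6} | {0,1,2,4,5,7,8,9,10}.
Refine {0,1,2,4,5,7,8,9,10} on symbol L: members go to different blocks, giving {0,1,2,4,5,7,9,10} and {8}.
Split {0,1,2,4,5,7,9,10} by δ(·,L) → {0,1,2,4,7,9,10} and {5}.
Split {0,1,2,4,7,9,10} by δ(·,R) → {0,2,4,7,9} and {1,10}.
On input R, block {0,2,4,7,9} splits into {0,2,4,7} and {9}.
Stable partition: {6} | {0,2,4,7} | {8} | {5} | {1,10} | {9} — 6 equivalence classes.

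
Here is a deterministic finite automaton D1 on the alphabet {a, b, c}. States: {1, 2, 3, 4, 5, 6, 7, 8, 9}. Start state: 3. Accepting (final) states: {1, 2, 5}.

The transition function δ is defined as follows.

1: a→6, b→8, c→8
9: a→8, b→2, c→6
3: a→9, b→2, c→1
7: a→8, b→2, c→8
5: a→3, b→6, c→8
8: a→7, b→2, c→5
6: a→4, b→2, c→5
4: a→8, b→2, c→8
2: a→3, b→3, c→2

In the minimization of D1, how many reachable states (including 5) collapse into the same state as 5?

Initial partition by acceptance: {1,2,5} | {3,4,6,7,8,9}.
Refine {1,2,5} on symbol c: members go to different blocks, giving {1,5} and {2}.
Refine {3,4,6,7,8,9} on symbol c: members go to different blocks, giving {3,6,8} and {4,7,9}.
The partition is now stable with 4 blocks: {1,5} | {3,6,8} | {2} | {4,7,9}.
State 5 belongs to the block {1,5}, which has 2 states.

2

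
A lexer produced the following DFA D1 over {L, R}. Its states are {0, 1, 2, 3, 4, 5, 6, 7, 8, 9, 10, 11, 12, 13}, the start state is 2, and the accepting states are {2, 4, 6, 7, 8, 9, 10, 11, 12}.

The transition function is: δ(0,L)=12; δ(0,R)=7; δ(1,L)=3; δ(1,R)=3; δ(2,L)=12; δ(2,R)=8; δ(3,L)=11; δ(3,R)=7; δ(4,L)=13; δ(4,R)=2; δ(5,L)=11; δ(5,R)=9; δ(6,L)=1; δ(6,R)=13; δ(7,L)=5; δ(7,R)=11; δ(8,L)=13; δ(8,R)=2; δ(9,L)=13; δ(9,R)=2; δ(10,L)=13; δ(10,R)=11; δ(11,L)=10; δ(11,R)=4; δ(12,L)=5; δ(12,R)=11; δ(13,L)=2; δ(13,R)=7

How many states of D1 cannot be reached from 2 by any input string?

4

Starting at 2 and following transitions, the reachable set is {2, 4, 5, 7, 8, 9, 10, 11, 12, 13}. That leaves 0, 1, 3, 6 unreachable — 4 in total.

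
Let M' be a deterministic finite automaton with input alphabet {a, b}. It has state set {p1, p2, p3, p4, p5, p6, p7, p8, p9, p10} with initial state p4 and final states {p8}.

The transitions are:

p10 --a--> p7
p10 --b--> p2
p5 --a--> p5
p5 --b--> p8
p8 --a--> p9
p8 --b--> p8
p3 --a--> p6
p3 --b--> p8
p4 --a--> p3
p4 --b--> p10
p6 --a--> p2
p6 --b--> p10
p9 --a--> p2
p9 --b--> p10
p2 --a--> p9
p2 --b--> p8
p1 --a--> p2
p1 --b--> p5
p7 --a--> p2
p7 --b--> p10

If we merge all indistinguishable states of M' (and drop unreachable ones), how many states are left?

4

Reachable states from the start: {p2,p3,p4,p6,p7,p8,p9,p10}. Unreachable: {p1,p5} — drop them.
P0 = {p8} | {p2,p3,p4,p6,p7,p9,p10}.
Split {p2,p3,p4,p6,p7,p9,p10} by δ(·,b) → {p4,p6,p7,p9,p10} and {p2,p3}.
Split {p4,p6,p7,p9,p10} by δ(·,a) → {p4,p6,p7,p9} and {p10}.
No further refinement is possible. Final partition (4 blocks): {p8} | {p4,p6,p7,p9} | {p2,p3} | {p10}.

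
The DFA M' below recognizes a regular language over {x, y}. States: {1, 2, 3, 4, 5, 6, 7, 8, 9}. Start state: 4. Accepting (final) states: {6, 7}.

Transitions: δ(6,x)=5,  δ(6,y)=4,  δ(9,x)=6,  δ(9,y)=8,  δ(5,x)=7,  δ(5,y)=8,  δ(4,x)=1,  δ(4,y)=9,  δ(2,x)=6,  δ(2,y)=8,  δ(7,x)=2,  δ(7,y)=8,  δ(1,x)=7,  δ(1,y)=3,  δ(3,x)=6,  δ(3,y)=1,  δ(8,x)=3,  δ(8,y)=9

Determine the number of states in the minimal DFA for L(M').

4

All states are reachable from the start state.
P0 = {6,7} | {1,2,3,4,5,8,9}.
Refine {1,2,3,4,5,8,9} on symbol x: members go to different blocks, giving {1,2,3,5,9} and {4,8}.
Refine {1,2,3,5,9} on symbol y: members go to different blocks, giving {2,5,9} and {1,3}.
No further refinement is possible. Final partition (4 blocks): {6,7} | {2,5,9} | {4,8} | {1,3}.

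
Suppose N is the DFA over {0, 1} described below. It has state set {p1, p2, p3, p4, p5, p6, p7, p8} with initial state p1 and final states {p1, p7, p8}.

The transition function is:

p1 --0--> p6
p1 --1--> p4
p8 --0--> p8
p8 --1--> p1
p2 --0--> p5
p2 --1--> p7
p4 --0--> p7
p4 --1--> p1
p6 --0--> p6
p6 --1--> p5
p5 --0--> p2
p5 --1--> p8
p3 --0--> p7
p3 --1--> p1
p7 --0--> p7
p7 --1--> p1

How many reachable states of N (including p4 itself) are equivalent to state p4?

1

States {p3} cannot be reached from the start state, so discard them.
Initial partition by acceptance: {p1,p7,p8} | {p2,p4,p5,p6}.
Split {p1,p7,p8} by δ(·,0) → {p7,p8} and {p1}.
Refine {p2,p4,p5,p6} on symbol 0: members go to different blocks, giving {p2,p5,p6} and {p4}.
On input 1, block {p2,p5,p6} splits into {p2,p5} and {p6}.
No further refinement is possible. Final partition (5 blocks): {p7,p8} | {p2,p5} | {p1} | {p4} | {p6}.
The equivalence class containing p4 is {p4}, of size 1.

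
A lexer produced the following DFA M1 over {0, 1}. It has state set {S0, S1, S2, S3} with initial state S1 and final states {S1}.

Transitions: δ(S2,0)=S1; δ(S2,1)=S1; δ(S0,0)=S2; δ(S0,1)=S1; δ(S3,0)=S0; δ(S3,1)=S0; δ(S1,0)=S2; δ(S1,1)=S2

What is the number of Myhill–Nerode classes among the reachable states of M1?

First remove the unreachable states {S0,S3}; 2 states remain.
P0 = {S1} | {S2}.
No further refinement is possible. Final partition (2 blocks): {S1} | {S2}.

2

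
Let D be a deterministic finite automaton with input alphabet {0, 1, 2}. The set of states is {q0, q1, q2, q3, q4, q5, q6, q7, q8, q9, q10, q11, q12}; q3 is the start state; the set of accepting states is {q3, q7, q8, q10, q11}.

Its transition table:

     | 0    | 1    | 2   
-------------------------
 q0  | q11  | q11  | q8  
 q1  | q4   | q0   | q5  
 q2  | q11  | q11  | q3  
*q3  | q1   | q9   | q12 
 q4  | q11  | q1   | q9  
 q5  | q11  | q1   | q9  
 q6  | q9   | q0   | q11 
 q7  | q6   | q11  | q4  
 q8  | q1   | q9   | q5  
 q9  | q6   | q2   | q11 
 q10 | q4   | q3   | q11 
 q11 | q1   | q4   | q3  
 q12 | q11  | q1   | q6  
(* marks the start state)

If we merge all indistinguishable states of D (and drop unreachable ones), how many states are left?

First remove the unreachable states {q7,q10}; 11 states remain.
Initial partition by acceptance: {q3,q8,q11} | {q0,q1,q2,q4,q5,q6,q9,q12}.
Split {q3,q8,q11} by δ(·,2) → {q3,q8} and {q11}.
Refine {q0,q1,q2,q4,q5,q6,q9,q12} on symbol 0: members go to different blocks, giving {q0,q2,q4,q5,q12} and {q1,q6,q9}.
On input 1, block {q0,q2,q4,q5,q12} splits into {q4,q5,q12} and {q0,q2}.
Refine {q1,q6,q9} on symbol 0: members go to different blocks, giving {q6,q9} and {q1}.
Stable partition: {q3,q8} | {q4,q5,q12} | {q11} | {q6,q9} | {q0,q2} | {q1} — 6 equivalence classes.

6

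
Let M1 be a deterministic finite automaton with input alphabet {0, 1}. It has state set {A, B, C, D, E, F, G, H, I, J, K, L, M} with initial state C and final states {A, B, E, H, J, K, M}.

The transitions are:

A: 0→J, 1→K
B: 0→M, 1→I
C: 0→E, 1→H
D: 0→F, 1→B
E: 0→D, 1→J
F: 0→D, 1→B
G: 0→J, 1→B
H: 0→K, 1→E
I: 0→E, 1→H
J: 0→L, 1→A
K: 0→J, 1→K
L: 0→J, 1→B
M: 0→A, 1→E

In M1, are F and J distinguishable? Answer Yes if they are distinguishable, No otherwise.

Yes

First remove the unreachable states {G}; 12 states remain.
P0 = {A,B,E,H,J,K,M} | {C,D,F,I,L}.
Split {A,B,E,H,J,K,M} by δ(·,0) → {A,B,H,K,M} and {E,J}.
Refine {A,B,H,K,M} on symbol 0: members go to different blocks, giving {B,H,M} and {A,K}.
On input 0, block {B,H,M} splits into {H,M} and {B}.
Split {C,D,F,I,L} by δ(·,0) → {C,I,L} and {D,F}.
On input 1, block {C,I,L} splits into {C,I} and {L}.
Refine {E,J} on symbol 0: members go to different blocks, giving {E} and {J}.
No further refinement is possible. Final partition (8 blocks): {H,M} | {C,I} | {E} | {A,K} | {B} | {D,F} | {L} | {J}.
F and J end up in different blocks, so they are distinguishable. For instance, the string 'ε' is accepted from only J.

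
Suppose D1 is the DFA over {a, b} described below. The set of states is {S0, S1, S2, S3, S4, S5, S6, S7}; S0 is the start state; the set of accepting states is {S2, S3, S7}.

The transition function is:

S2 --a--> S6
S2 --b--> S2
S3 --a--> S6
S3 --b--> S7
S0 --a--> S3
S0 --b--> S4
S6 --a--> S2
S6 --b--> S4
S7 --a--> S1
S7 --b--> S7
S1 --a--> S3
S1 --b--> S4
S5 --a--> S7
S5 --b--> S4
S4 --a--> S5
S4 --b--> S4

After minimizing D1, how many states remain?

3

Every state is reachable, so we keep all 8.
Initial partition by acceptance: {S2,S3,S7} | {S0,S1,S4,S5,S6}.
On input a, block {S0,S1,S4,S5,S6} splits into {S0,S1,S5,S6} and {S4}.
No further refinement is possible. Final partition (3 blocks): {S2,S3,S7} | {S0,S1,S5,S6} | {S4}.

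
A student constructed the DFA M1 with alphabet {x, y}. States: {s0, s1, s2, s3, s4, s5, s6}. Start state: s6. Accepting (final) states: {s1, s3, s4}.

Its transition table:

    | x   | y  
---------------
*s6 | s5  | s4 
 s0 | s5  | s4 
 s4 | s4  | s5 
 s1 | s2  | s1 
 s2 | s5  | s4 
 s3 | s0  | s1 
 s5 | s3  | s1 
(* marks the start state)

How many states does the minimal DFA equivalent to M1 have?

4

P0 = {s1,s3,s4} | {s0,s2,s5,s6}.
Split {s1,s3,s4} by δ(·,x) → {s1,s3} and {s4}.
Split {s0,s2,s5,s6} by δ(·,x) → {s0,s2,s6} and {s5}.
Stable partition: {s1,s3} | {s0,s2,s6} | {s4} | {s5} — 4 equivalence classes.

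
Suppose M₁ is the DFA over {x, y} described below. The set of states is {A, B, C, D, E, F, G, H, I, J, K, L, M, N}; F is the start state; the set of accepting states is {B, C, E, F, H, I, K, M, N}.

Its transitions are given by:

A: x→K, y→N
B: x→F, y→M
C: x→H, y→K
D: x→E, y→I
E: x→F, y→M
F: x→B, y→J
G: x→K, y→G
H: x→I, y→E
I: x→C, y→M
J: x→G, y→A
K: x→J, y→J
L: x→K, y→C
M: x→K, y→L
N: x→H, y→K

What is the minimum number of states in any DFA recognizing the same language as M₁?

States {D} cannot be reached from the start state, so discard them.
Start with accepting vs non-accepting: {B,C,E,F,H,I,K,M,N} | {A,G,J,L}.
Refine {B,C,E,F,H,I,K,M,N} on symbol x: members go to different blocks, giving {B,C,E,F,H,I,M,N} and {K}.
Refine {B,C,E,F,H,I,M,N} on symbol x: members go to different blocks, giving {B,C,E,F,H,I,N} and {M}.
Refine {B,C,E,F,H,I,N} on symbol y: members go to different blocks, giving {B,E,I} and {C,N} and {F} and {H}.
Refine {B,E,I} on symbol x: members go to different blocks, giving {B,E} and {I}.
Split {A,G,J,L} by δ(·,x) → {A,G,L} and {J}.
Split {A,G,L} by δ(·,y) → {A,L} and {G}.
The partition is now stable with 10 blocks: {B,E} | {A,L} | {K} | {M} | {C,N} | {F} | {H} | {I} | {J} | {G}.

10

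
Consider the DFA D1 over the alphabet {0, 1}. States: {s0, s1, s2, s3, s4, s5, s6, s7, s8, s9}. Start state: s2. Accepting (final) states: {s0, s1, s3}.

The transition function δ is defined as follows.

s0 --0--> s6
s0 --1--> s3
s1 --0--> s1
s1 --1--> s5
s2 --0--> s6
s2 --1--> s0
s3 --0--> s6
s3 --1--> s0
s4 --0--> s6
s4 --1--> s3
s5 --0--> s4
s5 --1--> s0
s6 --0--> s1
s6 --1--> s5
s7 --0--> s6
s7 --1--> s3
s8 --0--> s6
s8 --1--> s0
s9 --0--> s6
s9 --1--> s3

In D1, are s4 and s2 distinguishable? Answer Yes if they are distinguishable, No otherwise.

No

States {s7,s8,s9} cannot be reached from the start state, so discard them.
P0 = {s0,s1,s3} | {s2,s4,s5,s6}.
Refine {s0,s1,s3} on symbol 0: members go to different blocks, giving {s0,s3} and {s1}.
Split {s2,s4,s5,s6} by δ(·,0) → {s2,s4,s5} and {s6}.
Split {s2,s4,s5} by δ(·,0) → {s2,s4} and {s5}.
No further refinement is possible. Final partition (5 blocks): {s0,s3} | {s2,s4} | {s1} | {s6} | {s5}.
s4 and s2 lie in the same block of the stable partition, so they are equivalent — no string distinguishes them.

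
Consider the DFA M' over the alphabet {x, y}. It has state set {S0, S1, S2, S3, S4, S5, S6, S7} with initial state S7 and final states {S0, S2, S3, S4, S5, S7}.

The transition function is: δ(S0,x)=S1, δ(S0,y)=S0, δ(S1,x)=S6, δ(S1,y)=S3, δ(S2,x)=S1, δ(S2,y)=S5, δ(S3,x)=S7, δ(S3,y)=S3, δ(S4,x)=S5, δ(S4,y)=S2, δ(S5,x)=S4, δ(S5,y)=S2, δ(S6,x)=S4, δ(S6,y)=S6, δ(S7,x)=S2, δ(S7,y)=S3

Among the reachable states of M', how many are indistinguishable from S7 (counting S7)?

Reachable states from the start: {S1,S2,S3,S4,S5,S6,S7}. Unreachable: {S0} — drop them.
P0 = {S2,S3,S4,S5,S7} | {S1,S6}.
Split {S2,S3,S4,S5,S7} by δ(·,x) → {S3,S4,S5,S7} and {S2}.
On input x, block {S3,S4,S5,S7} splits into {S3,S4,S5} and {S7}.
On input x, block {S3,S4,S5} splits into {S4,S5} and {S3}.
Split {S1,S6} by δ(·,x) → {S1} and {S6}.
Stable partition: {S4,S5} | {S1} | {S2} | {S7} | {S3} | {S6} — 6 equivalence classes.
State S7 belongs to the block {S7}, which has 1 states.

1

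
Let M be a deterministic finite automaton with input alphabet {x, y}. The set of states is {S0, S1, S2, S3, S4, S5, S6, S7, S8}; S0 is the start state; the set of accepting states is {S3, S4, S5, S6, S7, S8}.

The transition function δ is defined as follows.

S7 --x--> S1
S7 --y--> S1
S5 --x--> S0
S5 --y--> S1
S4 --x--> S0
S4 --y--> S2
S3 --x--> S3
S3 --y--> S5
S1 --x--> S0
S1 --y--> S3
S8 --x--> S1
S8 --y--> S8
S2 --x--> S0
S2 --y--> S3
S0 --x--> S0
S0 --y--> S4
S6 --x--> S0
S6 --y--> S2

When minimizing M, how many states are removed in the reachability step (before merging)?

BFS from S0 reaches {S0, S1, S2, S3, S4, S5}; the 3 state(s) S6, S7, S8 are never visited.

3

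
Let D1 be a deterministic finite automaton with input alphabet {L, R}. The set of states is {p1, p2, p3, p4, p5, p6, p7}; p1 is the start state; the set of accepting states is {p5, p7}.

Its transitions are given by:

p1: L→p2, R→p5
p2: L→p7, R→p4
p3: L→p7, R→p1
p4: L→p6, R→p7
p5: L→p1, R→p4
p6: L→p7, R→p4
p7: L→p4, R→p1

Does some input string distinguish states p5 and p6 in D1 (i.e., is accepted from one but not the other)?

Yes

First remove the unreachable states {p3}; 6 states remain.
Start with accepting vs non-accepting: {p5,p7} | {p1,p2,p4,p6}.
On input L, block {p1,p2,p4,p6} splits into {p1,p4} and {p2,p6}.
The partition is now stable with 3 blocks: {p5,p7} | {p1,p4} | {p2,p6}.
p5 and p6 end up in different blocks, so they are distinguishable. For instance, the string 'ε' is accepted from only p5.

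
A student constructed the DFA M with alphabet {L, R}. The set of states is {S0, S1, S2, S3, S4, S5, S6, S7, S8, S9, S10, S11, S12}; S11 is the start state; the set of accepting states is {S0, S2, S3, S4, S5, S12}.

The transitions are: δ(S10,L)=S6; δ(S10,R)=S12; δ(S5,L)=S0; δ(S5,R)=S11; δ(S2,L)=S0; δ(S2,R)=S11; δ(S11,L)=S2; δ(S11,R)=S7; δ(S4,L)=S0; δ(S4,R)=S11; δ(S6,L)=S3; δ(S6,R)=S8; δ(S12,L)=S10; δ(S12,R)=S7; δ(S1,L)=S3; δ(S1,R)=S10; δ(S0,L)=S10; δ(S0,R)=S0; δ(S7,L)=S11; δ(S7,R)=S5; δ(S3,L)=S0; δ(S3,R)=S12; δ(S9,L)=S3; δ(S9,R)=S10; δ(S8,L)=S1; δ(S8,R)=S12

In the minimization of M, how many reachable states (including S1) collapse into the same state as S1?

Reachable states from the start: {S0,S1,S2,S3,S5,S6,S7,S8,S10,S11,S12}. Unreachable: {S4,S9} — drop them.
P0 = {S0,S2,S3,S5,S12} | {S1,S6,S7,S8,S10,S11}.
On input L, block {S0,S2,S3,S5,S12} splits into {S2,S3,S5} and {S0,S12}.
On input R, block {S2,S3,S5} splits into {S2,S5} and {S3}.
Refine {S1,S6,S7,S8,S10,S11} on symbol L: members go to different blocks, giving {S7,S8,S10} and {S1,S6} and {S11}.
Refine {S7,S8,S10} on symbol L: members go to different blocks, giving {S8,S10} and {S7}.
Split {S0,S12} by δ(·,R) → {S0} and {S12}.
Stable partition: {S2,S5} | {S8,S10} | {S0} | {S3} | {S1,S6} | {S11} | {S7} | {S12} — 8 equivalence classes.
The equivalence class containing S1 is {S1,S6}, of size 2.

2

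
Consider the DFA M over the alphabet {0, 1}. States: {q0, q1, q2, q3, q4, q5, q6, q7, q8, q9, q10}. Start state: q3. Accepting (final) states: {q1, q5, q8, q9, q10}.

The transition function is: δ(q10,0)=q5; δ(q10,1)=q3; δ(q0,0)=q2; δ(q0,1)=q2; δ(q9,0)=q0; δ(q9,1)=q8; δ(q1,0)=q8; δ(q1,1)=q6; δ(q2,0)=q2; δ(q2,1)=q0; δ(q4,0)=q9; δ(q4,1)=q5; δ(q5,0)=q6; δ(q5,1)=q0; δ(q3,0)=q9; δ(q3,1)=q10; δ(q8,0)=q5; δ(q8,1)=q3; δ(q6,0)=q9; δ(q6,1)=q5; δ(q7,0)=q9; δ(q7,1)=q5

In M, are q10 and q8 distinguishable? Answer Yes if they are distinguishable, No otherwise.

No

First remove the unreachable states {q1,q4,q7}; 8 states remain.
Start with accepting vs non-accepting: {q5,q8,q9,q10} | {q0,q2,q3,q6}.
Split {q5,q8,q9,q10} by δ(·,0) → {q5,q9} and {q8,q10}.
On input 1, block {q5,q9} splits into {q5} and {q9}.
Refine {q0,q2,q3,q6} on symbol 0: members go to different blocks, giving {q0,q2} and {q3,q6}.
Refine {q3,q6} on symbol 1: members go to different blocks, giving {q3} and {q6}.
The partition is now stable with 6 blocks: {q5} | {q0,q2} | {q8,q10} | {q9} | {q3} | {q6}.
q10 and q8 lie in the same block of the stable partition, so they are equivalent — no string distinguishes them.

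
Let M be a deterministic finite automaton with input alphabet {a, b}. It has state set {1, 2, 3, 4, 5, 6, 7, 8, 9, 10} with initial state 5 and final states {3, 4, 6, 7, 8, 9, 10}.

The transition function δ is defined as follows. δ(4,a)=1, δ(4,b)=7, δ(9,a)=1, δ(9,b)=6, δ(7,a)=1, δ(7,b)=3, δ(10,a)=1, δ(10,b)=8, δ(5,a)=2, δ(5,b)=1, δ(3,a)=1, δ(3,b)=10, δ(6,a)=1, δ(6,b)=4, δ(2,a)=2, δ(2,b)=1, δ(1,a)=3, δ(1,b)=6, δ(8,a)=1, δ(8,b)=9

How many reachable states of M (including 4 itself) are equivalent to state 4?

Initial partition by acceptance: {3,4,6,7,8,9,10} | {1,2,5}.
Split {1,2,5} by δ(·,a) → {2,5} and {1}.
No further refinement is possible. Final partition (3 blocks): {3,4,6,7,8,9,10} | {2,5} | {1}.
State 4 belongs to the block {3,4,6,7,8,9,10}, which has 7 states.

7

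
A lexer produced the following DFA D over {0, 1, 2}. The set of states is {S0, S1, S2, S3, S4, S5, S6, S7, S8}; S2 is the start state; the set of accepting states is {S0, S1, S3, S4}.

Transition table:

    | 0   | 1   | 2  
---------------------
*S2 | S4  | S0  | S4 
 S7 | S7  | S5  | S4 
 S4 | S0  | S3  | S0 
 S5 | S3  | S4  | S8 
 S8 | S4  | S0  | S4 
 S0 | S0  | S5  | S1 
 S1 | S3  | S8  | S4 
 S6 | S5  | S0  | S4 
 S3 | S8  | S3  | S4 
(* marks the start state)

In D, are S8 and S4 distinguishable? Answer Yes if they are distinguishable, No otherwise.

States {S6,S7} cannot be reached from the start state, so discard them.
Initial partition by acceptance: {S0,S1,S3,S4} | {S2,S5,S8}.
Split {S0,S1,S3,S4} by δ(·,0) → {S0,S1,S4} and {S3}.
On input 0, block {S0,S1,S4} splits into {S0,S4} and {S1}.
On input 1, block {S0,S4} splits into {S0} and {S4}.
Refine {S2,S5,S8} on symbol 0: members go to different blocks, giving {S2,S8} and {S5}.
The partition is now stable with 6 blocks: {S0} | {S2,S8} | {S3} | {S1} | {S4} | {S5}.
S8 and S4 end up in different blocks, so they are distinguishable. For instance, the string 'ε' is accepted from only S4.

Yes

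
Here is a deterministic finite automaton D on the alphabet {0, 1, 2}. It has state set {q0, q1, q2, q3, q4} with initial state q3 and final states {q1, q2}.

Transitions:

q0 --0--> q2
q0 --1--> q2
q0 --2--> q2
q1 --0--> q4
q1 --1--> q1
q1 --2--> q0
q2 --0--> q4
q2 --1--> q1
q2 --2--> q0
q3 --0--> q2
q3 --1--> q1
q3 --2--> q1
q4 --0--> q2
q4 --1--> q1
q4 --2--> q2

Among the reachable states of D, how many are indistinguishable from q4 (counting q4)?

Every state is reachable, so we keep all 5.
P0 = {q1,q2} | {q0,q3,q4}.
Stable partition: {q1,q2} | {q0,q3,q4} — 2 equivalence classes.
The equivalence class containing q4 is {q0,q3,q4}, of size 3.

3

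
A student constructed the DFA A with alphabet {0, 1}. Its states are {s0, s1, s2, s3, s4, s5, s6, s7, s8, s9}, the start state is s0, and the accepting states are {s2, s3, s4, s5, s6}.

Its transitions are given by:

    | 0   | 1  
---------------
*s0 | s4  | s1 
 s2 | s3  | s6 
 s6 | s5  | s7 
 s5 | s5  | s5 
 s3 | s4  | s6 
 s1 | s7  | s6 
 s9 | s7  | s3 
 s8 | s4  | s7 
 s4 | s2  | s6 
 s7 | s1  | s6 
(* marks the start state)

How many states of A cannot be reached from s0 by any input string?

No path from s0 leads to s8, s9; the other 8 states are all reachable.

2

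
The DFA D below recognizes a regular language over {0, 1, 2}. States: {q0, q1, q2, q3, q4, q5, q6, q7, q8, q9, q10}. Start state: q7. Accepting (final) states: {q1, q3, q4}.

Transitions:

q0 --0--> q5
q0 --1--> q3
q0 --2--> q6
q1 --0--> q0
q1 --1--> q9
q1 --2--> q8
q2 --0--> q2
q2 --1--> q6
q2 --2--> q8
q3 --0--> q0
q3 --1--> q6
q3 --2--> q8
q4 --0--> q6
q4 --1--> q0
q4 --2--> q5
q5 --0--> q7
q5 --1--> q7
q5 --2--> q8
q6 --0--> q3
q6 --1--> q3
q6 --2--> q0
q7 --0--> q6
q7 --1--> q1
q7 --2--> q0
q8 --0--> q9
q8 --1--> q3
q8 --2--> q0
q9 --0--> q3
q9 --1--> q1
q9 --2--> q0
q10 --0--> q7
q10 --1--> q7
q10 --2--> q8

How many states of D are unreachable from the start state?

Starting at q7 and following transitions, the reachable set is {q0, q1, q3, q5, q6, q7, q8, q9}. That leaves q2, q4, q10 unreachable — 3 in total.

3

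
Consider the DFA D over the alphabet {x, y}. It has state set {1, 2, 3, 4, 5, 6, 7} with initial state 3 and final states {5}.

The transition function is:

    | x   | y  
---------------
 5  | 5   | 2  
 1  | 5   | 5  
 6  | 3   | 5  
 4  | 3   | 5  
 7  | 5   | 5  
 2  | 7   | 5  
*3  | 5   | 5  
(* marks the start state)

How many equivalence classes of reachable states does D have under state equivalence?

First remove the unreachable states {1,4,6}; 4 states remain.
P0 = {5} | {2,3,7}.
Split {2,3,7} by δ(·,x) → {3,7} and {2}.
Stable partition: {5} | {3,7} | {2} — 3 equivalence classes.

3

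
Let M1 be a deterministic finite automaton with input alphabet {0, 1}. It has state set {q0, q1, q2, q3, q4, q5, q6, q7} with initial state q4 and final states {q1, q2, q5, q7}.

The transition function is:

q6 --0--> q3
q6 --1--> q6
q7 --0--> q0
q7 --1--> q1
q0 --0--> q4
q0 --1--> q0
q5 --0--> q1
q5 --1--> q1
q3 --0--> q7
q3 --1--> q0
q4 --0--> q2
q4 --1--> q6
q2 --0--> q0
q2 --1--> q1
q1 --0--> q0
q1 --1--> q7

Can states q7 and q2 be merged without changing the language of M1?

Yes

Reachable states from the start: {q0,q1,q2,q3,q4,q6,q7}. Unreachable: {q5} — drop them.
Initial partition by acceptance: {q1,q2,q7} | {q0,q3,q4,q6}.
On input 0, block {q0,q3,q4,q6} splits into {q0,q6} and {q3,q4}.
The partition is now stable with 3 blocks: {q1,q2,q7} | {q0,q6} | {q3,q4}.
q7 and q2 lie in the same block of the stable partition, so they are equivalent — no string distinguishes them.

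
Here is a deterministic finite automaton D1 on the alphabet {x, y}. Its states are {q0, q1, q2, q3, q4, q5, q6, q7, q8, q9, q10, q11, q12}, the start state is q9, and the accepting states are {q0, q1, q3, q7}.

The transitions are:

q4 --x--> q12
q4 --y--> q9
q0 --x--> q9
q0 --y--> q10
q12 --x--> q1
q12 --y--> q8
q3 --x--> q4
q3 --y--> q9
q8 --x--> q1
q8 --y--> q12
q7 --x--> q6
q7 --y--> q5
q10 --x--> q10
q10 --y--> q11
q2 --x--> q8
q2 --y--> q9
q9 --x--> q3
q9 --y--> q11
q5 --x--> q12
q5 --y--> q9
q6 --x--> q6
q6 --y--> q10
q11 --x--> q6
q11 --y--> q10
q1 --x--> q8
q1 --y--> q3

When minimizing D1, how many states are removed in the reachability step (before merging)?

No path from q9 leads to q0, q2, q5, q7; the other 9 states are all reachable.

4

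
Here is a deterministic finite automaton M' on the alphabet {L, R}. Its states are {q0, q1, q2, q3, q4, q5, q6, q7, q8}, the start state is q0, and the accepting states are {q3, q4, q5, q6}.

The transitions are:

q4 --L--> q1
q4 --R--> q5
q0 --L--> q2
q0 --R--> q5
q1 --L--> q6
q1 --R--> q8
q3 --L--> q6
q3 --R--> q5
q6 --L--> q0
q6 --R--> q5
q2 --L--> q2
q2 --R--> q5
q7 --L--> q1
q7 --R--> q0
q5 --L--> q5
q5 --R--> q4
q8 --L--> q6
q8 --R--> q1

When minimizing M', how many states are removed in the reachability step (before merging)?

No path from q0 leads to q3, q7; the other 7 states are all reachable.

2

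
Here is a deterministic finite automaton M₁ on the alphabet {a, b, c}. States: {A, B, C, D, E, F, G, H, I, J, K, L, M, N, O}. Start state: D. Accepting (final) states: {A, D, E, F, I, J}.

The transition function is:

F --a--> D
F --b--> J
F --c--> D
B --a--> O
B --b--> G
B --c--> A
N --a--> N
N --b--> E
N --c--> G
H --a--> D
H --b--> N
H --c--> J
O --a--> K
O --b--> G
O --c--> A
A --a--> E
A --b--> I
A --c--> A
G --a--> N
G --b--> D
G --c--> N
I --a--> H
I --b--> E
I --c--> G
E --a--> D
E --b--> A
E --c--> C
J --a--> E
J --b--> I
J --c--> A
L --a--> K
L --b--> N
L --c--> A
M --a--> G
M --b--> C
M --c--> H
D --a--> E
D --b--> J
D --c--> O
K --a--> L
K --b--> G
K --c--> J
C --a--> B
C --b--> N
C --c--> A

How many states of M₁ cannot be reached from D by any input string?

2

Starting at D and following transitions, the reachable set is {A, B, C, D, E, G, H, I, J, K, L, N, O}. That leaves F, M unreachable — 2 in total.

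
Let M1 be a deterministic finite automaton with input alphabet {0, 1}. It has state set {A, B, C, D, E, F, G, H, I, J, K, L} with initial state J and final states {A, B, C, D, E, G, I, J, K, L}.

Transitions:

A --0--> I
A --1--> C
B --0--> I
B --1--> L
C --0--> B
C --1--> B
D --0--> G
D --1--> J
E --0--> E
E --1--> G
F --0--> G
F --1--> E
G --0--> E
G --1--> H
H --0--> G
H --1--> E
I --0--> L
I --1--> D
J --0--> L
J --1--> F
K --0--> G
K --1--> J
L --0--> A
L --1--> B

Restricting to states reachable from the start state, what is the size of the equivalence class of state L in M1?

First remove the unreachable states {K}; 11 states remain.
P0 = {A,B,C,D,E,G,I,J,L} | {F,H}.
Refine {A,B,C,D,E,G,I,J,L} on symbol 1: members go to different blocks, giving {A,B,C,D,E,I,L} and {G,J}.
Split {A,B,C,D,E,I,L} by δ(·,0) → {A,B,C,E,I,L} and {D}.
On input 1, block {A,B,C,E,I,L} splits into {A,B,C,L} and {E} and {I}.
Refine {A,B,C,L} on symbol 0: members go to different blocks, giving {A,B} and {C,L}.
On input 0, block {G,J} splits into {G} and {J}.
The partition is now stable with 8 blocks: {A,B} | {F,H} | {G} | {D} | {E} | {I} | {C,L} | {J}.
State L belongs to the block {C,L}, which has 2 states.

2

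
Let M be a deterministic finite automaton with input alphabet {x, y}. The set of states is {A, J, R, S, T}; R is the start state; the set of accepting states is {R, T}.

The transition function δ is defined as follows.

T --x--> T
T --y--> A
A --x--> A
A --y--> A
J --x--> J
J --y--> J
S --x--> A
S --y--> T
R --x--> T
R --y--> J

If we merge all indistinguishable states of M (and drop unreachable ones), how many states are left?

First remove the unreachable states {S}; 4 states remain.
Initial partition by acceptance: {R,T} | {A,J}.
Stable partition: {R,T} | {A,J} — 2 equivalence classes.

2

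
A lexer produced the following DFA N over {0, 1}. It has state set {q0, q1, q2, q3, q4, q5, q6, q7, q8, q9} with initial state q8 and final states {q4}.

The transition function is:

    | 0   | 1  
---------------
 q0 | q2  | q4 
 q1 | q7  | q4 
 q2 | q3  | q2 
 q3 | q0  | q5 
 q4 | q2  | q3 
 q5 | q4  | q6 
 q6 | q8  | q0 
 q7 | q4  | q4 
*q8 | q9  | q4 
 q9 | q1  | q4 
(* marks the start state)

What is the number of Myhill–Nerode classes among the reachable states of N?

10

Initial partition by acceptance: {q4} | {q0,q1,q2,q3,q5,q6,q7,q8,q9}.
Refine {q0,q1,q2,q3,q5,q6,q7,q8,q9} on symbol 0: members go to different blocks, giving {q0,q1,q2,q3,q6,q8,q9} and {q5,q7}.
On input 0, block {q0,q1,q2,q3,q6,q8,q9} splits into {q0,q2,q3,q6,q8,q9} and {q1}.
On input 0, block {q0,q2,q3,q6,q8,q9} splits into {q0,q2,q3,q6,q8} and {q9}.
On input 0, block {q0,q2,q3,q6,q8} splits into {q0,q2,q3,q6} and {q8}.
On input 0, block {q0,q2,q3,q6} splits into {q0,q2,q3} and {q6}.
Split {q0,q2,q3} by δ(·,1) → {q0} and {q2} and {q3}.
On input 1, block {q5,q7} splits into {q5} and {q7}.
The partition is now stable with 10 blocks: {q4} | {q0} | {q5} | {q1} | {q9} | {q8} | {q6} | {q2} | {q3} | {q7}.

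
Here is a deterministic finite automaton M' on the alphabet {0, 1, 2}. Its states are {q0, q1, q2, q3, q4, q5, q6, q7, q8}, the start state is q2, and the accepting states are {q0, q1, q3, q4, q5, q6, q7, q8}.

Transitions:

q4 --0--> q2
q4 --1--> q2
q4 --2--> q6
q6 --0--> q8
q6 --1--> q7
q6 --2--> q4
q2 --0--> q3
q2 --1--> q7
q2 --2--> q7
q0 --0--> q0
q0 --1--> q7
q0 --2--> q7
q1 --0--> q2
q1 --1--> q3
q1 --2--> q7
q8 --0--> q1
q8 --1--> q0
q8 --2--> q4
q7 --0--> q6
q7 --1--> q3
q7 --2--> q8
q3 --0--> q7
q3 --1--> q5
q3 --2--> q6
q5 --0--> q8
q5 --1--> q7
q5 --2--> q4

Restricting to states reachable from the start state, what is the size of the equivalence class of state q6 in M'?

All states are reachable from the start state.
Initial partition by acceptance: {q0,q1,q3,q4,q5,q6,q7,q8} | {q2}.
On input 0, block {q0,q1,q3,q4,q5,q6,q7,q8} splits into {q0,q3,q5,q6,q7,q8} and {q1,q4}.
Refine {q0,q3,q5,q6,q7,q8} on symbol 0: members go to different blocks, giving {q0,q3,q5,q6,q7} and {q8}.
Split {q0,q3,q5,q6,q7} by δ(·,0) → {q0,q3,q7} and {q5,q6}.
Split {q0,q3,q7} by δ(·,0) → {q0,q3} and {q7}.
Refine {q0,q3} on symbol 0: members go to different blocks, giving {q0} and {q3}.
Refine {q1,q4} on symbol 1: members go to different blocks, giving {q1} and {q4}.
No further refinement is possible. Final partition (8 blocks): {q0} | {q2} | {q1} | {q8} | {q5,q6} | {q7} | {q3} | {q4}.
State q6 belongs to the block {q5,q6}, which has 2 states.

2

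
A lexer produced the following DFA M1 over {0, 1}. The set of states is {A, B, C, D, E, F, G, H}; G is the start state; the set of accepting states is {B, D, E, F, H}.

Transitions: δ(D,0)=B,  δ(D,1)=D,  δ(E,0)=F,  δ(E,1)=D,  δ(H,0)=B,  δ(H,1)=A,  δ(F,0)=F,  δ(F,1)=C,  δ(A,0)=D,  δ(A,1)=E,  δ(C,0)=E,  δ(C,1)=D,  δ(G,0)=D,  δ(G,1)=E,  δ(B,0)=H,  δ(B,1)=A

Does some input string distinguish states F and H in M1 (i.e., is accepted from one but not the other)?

Initial partition by acceptance: {B,D,E,F,H} | {A,C,G}.
On input 1, block {B,D,E,F,H} splits into {B,F,H} and {D,E}.
Stable partition: {B,F,H} | {A,C,G} | {D,E} — 3 equivalence classes.
F and H lie in the same block of the stable partition, so they are equivalent — no string distinguishes them.

No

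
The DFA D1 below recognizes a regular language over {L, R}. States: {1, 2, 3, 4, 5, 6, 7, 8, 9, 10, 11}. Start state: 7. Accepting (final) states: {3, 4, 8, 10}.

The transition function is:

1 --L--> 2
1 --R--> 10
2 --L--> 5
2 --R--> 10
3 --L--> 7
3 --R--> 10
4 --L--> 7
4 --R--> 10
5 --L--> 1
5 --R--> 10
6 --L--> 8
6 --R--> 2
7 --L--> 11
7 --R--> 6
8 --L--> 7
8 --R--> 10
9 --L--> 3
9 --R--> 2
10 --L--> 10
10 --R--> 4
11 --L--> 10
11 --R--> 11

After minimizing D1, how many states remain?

6

States {3,9} cannot be reached from the start state, so discard them.
P0 = {4,8,10} | {1,2,5,6,7,11}.
Refine {4,8,10} on symbol L: members go to different blocks, giving {4,8} and {10}.
Split {1,2,5,6,7,11} by δ(·,L) → {1,2,5,7} and {6} and {11}.
Split {1,2,5,7} by δ(·,L) → {1,2,5} and {7}.
Stable partition: {4,8} | {1,2,5} | {10} | {6} | {11} | {7} — 6 equivalence classes.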